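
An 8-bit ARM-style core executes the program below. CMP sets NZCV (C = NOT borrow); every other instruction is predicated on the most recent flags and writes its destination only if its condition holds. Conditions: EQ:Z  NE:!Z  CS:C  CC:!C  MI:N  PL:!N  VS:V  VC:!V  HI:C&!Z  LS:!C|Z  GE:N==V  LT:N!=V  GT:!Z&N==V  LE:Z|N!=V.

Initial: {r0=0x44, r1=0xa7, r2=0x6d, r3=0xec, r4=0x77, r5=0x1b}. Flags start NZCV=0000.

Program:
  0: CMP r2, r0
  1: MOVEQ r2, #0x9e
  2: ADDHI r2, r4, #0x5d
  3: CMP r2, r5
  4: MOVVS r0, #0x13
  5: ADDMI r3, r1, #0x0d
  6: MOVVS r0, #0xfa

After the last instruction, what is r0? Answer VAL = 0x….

0: ✓ CMP  NZCV=0010
1: · MOVEQ
2: ✓ ADDHI  r2←0xd4
3: ✓ CMP  NZCV=1010
4: · MOVVS
5: ✓ ADDMI  r3←0xb4
6: · MOVVS

VAL = 0x44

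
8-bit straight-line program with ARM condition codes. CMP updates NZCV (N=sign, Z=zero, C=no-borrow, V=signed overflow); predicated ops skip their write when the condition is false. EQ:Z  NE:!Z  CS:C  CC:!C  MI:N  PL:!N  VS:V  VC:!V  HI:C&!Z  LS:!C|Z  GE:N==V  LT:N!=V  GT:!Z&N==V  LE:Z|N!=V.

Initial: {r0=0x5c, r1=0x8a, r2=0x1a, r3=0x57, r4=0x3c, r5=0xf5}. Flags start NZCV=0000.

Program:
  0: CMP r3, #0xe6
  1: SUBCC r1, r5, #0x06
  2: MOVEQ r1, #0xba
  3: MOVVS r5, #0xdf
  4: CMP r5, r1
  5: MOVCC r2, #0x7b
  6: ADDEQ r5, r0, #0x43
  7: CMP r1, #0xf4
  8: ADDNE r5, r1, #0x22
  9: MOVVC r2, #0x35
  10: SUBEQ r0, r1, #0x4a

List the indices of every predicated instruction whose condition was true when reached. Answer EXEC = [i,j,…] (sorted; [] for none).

EXEC = [1,8,9]

[0] flags=0000 → (cmp)
[1] flags=0000 CC?T → r1=0xef
[2] flags=0000 EQ?F → skip
[3] flags=0000 VS?F → skip
[4] flags=0010 → (cmp)
[5] flags=0010 CC?F → skip
[6] flags=0010 EQ?F → skip
[7] flags=1000 → (cmp)
[8] flags=1000 NE?T → r5=0x11
[9] flags=1000 VC?T → r2=0x35
[10] flags=1000 EQ?F → skip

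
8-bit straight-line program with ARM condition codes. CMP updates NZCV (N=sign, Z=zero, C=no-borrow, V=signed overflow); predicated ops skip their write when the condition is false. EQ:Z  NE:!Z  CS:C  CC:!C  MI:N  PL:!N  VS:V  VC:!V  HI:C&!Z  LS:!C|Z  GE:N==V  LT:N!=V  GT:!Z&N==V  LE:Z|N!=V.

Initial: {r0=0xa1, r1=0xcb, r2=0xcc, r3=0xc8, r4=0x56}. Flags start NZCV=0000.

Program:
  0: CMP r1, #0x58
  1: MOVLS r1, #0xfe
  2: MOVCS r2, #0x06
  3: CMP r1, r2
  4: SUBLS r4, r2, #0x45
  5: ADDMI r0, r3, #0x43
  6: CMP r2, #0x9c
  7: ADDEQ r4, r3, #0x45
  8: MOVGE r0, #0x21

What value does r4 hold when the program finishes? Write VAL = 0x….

0: ✓ CMP  NZCV=0011
1: · MOVLS
2: ✓ MOVCS  r2←0x06
3: ✓ CMP  NZCV=1010
4: · SUBLS
5: ✓ ADDMI  r0←0x0b
6: ✓ CMP  NZCV=0000
7: · ADDEQ
8: ✓ MOVGE  r0←0x21

VAL = 0x56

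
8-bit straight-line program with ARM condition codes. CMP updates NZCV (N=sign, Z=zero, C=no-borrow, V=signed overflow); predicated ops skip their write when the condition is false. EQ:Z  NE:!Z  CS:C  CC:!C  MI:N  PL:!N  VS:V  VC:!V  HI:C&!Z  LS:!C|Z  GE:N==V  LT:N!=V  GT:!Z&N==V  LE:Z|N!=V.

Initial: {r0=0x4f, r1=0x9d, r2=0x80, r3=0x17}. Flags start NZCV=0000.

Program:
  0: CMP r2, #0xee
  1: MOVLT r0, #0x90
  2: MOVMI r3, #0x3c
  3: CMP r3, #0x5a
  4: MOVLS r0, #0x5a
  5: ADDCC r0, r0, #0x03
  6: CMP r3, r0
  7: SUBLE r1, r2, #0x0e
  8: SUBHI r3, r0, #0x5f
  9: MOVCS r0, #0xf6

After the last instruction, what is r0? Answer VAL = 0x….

VAL = 0x5d

[0] flags=1000 → (cmp)
[1] flags=1000 LT?T → r0=0x90
[2] flags=1000 MI?T → r3=0x3c
[3] flags=1000 → (cmp)
[4] flags=1000 LS?T → r0=0x5a
[5] flags=1000 CC?T → r0=0x5d
[6] flags=1000 → (cmp)
[7] flags=1000 LE?T → r1=0x72
[8] flags=1000 HI?F → skip
[9] flags=1000 CS?F → skip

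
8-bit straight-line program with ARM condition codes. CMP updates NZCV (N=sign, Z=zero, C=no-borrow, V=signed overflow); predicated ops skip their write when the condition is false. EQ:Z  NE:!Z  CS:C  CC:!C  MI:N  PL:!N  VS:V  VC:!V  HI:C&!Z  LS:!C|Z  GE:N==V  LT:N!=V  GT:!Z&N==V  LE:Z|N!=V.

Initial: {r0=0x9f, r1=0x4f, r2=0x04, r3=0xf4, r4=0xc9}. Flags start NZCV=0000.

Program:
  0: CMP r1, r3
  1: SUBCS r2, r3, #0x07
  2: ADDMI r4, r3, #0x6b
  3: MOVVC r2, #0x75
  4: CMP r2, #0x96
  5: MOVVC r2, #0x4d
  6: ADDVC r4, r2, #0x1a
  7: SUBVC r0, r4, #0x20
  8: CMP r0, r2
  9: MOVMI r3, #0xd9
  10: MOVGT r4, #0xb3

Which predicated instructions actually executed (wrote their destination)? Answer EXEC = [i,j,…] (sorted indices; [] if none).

[0] flags=0000 → (cmp)
[1] flags=0000 CS?F → skip
[2] flags=0000 MI?F → skip
[3] flags=0000 VC?T → r2=0x75
[4] flags=1001 → (cmp)
[5] flags=1001 VC?F → skip
[6] flags=1001 VC?F → skip
[7] flags=1001 VC?F → skip
[8] flags=0011 → (cmp)
[9] flags=0011 MI?F → skip
[10] flags=0011 GT?F → skip

EXEC = [3]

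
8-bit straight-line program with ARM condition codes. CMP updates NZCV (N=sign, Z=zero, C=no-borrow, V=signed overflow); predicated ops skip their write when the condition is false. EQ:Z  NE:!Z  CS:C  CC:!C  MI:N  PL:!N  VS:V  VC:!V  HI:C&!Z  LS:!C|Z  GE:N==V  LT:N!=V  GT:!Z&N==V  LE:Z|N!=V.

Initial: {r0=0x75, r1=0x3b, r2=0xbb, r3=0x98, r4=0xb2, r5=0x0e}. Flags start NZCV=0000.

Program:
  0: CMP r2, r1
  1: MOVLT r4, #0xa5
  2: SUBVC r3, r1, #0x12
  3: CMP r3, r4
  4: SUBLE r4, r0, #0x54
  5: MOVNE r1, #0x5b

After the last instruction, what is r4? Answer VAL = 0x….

0: ✓ CMP  NZCV=1010
1: ✓ MOVLT  r4←0xa5
2: ✓ SUBVC  r3←0x29
3: ✓ CMP  NZCV=1001
4: · SUBLE
5: ✓ MOVNE  r1←0x5b

VAL = 0xa5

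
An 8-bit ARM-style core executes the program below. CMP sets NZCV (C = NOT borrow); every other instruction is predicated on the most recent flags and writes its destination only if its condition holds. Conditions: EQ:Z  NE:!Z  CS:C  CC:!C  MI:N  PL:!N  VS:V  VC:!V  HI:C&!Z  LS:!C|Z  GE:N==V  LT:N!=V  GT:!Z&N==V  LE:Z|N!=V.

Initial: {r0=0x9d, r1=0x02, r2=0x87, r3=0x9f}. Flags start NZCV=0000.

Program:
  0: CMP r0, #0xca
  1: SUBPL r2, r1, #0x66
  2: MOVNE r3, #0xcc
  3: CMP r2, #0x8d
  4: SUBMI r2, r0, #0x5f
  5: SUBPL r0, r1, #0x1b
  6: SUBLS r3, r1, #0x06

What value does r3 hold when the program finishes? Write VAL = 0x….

VAL = 0xfc

0: ✓ CMP  NZCV=1000
1: · SUBPL
2: ✓ MOVNE  r3←0xcc
3: ✓ CMP  NZCV=1000
4: ✓ SUBMI  r2←0x3e
5: · SUBPL
6: ✓ SUBLS  r3←0xfc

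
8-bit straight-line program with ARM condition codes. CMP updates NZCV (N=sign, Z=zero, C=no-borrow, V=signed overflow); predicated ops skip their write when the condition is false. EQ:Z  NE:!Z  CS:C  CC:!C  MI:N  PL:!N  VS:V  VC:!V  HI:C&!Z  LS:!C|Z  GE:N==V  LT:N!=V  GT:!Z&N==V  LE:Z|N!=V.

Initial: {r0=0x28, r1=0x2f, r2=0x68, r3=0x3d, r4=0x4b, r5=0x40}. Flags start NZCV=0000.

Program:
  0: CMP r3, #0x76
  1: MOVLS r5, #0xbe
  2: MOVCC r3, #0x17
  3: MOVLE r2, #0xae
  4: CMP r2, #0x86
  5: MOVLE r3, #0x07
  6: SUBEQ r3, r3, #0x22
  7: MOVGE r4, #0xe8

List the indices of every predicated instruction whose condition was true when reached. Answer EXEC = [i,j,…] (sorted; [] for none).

EXEC = [1,2,3,7]

[0] flags=1000 → (cmp)
[1] flags=1000 LS?T → r5=0xbe
[2] flags=1000 CC?T → r3=0x17
[3] flags=1000 LE?T → r2=0xae
[4] flags=0010 → (cmp)
[5] flags=0010 LE?F → skip
[6] flags=0010 EQ?F → skip
[7] flags=0010 GE?T → r4=0xe8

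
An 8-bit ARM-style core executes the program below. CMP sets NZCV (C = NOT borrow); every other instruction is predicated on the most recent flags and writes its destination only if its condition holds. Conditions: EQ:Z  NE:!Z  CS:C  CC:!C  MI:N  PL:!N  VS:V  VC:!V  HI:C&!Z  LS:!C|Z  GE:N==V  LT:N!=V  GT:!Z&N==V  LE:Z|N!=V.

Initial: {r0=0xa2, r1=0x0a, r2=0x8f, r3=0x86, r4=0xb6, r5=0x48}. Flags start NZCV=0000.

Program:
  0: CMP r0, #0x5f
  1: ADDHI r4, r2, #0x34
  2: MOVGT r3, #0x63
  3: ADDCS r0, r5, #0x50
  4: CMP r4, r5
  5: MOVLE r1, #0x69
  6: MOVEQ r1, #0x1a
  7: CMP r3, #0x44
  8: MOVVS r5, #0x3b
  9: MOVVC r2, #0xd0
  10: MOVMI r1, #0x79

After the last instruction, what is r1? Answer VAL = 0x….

[0] flags=0011 → (cmp)
[1] flags=0011 HI?T → r4=0xc3
[2] flags=0011 GT?F → skip
[3] flags=0011 CS?T → r0=0x98
[4] flags=0011 → (cmp)
[5] flags=0011 LE?T → r1=0x69
[6] flags=0011 EQ?F → skip
[7] flags=0011 → (cmp)
[8] flags=0011 VS?T → r5=0x3b
[9] flags=0011 VC?F → skip
[10] flags=0011 MI?F → skip

VAL = 0x69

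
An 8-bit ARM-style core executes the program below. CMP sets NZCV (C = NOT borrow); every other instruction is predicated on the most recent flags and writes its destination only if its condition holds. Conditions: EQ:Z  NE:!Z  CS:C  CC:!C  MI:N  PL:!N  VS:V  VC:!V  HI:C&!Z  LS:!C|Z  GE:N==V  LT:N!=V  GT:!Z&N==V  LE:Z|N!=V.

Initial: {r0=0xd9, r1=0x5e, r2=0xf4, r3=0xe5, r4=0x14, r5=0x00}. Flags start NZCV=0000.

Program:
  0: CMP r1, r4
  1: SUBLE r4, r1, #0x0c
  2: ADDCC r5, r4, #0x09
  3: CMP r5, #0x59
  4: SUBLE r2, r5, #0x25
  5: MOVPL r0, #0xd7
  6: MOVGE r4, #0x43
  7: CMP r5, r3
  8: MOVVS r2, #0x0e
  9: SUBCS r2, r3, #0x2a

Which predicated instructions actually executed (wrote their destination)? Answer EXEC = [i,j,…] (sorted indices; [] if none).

EXEC = [4]

0: ✓ CMP  NZCV=0010
1: · SUBLE
2: · ADDCC
3: ✓ CMP  NZCV=1000
4: ✓ SUBLE  r2←0xdb
5: · MOVPL
6: · MOVGE
7: ✓ CMP  NZCV=0000
8: · MOVVS
9: · SUBCS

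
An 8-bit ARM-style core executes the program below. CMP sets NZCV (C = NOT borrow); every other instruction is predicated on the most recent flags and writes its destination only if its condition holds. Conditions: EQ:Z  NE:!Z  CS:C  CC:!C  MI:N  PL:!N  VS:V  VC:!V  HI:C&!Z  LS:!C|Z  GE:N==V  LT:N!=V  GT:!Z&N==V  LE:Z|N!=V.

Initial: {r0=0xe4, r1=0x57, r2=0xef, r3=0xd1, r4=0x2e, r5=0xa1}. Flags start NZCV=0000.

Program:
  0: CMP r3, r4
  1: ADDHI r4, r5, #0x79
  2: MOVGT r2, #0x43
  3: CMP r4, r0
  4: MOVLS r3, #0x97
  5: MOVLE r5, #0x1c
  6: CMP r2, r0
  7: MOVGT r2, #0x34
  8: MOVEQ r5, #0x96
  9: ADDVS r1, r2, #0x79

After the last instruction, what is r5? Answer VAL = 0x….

VAL = 0xa1

0: ✓ CMP  NZCV=1010
1: ✓ ADDHI  r4←0x1a
2: · MOVGT
3: ✓ CMP  NZCV=0000
4: ✓ MOVLS  r3←0x97
5: · MOVLE
6: ✓ CMP  NZCV=0010
7: ✓ MOVGT  r2←0x34
8: · MOVEQ
9: · ADDVS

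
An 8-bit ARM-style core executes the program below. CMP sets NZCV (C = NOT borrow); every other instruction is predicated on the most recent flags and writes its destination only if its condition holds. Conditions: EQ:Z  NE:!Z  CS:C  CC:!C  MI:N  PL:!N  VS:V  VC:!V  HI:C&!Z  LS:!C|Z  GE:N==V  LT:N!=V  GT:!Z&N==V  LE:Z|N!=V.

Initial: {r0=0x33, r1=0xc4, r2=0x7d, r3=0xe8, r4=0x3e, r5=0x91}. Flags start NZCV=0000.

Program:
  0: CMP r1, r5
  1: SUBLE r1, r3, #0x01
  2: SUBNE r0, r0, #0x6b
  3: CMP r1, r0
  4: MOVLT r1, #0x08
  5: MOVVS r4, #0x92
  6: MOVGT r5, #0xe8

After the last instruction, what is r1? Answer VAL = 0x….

VAL = 0x08

0: ✓ CMP  NZCV=0010
1: · SUBLE
2: ✓ SUBNE  r0←0xc8
3: ✓ CMP  NZCV=1000
4: ✓ MOVLT  r1←0x08
5: · MOVVS
6: · MOVGT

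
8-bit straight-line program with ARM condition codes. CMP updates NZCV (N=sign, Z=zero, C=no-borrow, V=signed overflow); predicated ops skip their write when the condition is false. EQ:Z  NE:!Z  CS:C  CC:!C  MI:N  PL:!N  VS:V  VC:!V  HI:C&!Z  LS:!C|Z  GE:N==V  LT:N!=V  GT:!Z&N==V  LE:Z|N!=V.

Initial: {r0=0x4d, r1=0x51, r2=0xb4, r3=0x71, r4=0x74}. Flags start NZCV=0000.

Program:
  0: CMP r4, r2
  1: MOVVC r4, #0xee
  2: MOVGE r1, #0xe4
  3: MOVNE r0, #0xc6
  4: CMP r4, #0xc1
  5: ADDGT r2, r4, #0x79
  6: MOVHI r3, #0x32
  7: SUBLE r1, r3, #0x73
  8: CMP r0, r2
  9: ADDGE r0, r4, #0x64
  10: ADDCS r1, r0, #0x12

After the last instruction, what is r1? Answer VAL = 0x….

VAL = 0xe4

0: ✓ CMP  NZCV=1001
1: · MOVVC
2: ✓ MOVGE  r1←0xe4
3: ✓ MOVNE  r0←0xc6
4: ✓ CMP  NZCV=1001
5: ✓ ADDGT  r2←0xed
6: · MOVHI
7: · SUBLE
8: ✓ CMP  NZCV=1000
9: · ADDGE
10: · ADDCS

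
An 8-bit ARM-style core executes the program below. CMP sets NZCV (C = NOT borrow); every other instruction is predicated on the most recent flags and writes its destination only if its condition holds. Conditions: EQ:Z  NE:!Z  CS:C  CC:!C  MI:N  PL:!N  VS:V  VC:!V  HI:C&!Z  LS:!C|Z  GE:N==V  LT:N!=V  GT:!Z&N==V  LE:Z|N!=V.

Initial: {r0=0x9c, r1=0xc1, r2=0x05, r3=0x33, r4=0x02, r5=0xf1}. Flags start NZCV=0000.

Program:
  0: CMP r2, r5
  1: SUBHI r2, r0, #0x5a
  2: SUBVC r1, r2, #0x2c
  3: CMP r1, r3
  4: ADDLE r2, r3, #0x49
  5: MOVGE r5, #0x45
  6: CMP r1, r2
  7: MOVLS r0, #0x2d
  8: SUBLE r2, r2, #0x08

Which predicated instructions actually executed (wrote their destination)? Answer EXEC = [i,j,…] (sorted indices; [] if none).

EXEC = [2,4,8]

0: ✓ CMP  NZCV=0000
1: · SUBHI
2: ✓ SUBVC  r1←0xd9
3: ✓ CMP  NZCV=1010
4: ✓ ADDLE  r2←0x7c
5: · MOVGE
6: ✓ CMP  NZCV=0011
7: · MOVLS
8: ✓ SUBLE  r2←0x74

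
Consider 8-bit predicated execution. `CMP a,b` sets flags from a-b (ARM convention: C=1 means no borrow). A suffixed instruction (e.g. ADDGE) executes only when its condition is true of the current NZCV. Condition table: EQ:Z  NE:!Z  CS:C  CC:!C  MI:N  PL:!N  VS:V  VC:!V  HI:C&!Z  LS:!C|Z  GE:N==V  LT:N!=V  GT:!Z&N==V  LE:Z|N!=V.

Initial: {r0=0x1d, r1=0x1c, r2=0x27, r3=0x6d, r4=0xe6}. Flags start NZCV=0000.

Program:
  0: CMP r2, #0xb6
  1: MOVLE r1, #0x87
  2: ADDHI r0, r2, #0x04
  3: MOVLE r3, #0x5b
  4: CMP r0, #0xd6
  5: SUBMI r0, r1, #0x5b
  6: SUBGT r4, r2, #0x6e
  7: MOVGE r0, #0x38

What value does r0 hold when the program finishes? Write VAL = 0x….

0: ✓ CMP  NZCV=0000
1: · MOVLE
2: · ADDHI
3: · MOVLE
4: ✓ CMP  NZCV=0000
5: · SUBMI
6: ✓ SUBGT  r4←0xb9
7: ✓ MOVGE  r0←0x38

VAL = 0x38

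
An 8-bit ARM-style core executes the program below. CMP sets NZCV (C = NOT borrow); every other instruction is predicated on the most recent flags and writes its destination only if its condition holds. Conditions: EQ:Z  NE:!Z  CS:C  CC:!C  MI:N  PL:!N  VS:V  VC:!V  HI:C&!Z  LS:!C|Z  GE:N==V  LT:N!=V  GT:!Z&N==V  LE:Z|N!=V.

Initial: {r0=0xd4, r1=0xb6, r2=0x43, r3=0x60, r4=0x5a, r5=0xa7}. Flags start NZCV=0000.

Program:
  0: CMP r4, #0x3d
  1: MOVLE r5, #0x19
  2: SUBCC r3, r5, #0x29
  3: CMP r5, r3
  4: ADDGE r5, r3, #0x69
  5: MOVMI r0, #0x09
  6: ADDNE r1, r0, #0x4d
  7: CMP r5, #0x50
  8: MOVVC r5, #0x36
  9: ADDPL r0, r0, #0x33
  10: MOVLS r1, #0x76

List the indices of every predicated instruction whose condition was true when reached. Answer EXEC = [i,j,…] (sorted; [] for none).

0: ✓ CMP  NZCV=0010
1: · MOVLE
2: · SUBCC
3: ✓ CMP  NZCV=0011
4: · ADDGE
5: · MOVMI
6: ✓ ADDNE  r1←0x21
7: ✓ CMP  NZCV=0011
8: · MOVVC
9: ✓ ADDPL  r0←0x07
10: · MOVLS

EXEC = [6,9]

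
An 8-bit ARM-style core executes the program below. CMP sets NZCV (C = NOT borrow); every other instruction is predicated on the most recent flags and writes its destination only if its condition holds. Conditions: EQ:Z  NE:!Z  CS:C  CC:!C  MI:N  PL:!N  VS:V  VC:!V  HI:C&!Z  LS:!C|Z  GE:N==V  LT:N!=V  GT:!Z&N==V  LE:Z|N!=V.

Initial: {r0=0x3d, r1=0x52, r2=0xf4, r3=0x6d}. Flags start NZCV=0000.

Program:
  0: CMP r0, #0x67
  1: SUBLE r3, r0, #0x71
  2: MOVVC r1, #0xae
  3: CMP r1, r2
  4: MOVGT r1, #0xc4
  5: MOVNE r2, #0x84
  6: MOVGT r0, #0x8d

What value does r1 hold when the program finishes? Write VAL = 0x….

VAL = 0xae

0: ✓ CMP  NZCV=1000
1: ✓ SUBLE  r3←0xcc
2: ✓ MOVVC  r1←0xae
3: ✓ CMP  NZCV=1000
4: · MOVGT
5: ✓ MOVNE  r2←0x84
6: · MOVGT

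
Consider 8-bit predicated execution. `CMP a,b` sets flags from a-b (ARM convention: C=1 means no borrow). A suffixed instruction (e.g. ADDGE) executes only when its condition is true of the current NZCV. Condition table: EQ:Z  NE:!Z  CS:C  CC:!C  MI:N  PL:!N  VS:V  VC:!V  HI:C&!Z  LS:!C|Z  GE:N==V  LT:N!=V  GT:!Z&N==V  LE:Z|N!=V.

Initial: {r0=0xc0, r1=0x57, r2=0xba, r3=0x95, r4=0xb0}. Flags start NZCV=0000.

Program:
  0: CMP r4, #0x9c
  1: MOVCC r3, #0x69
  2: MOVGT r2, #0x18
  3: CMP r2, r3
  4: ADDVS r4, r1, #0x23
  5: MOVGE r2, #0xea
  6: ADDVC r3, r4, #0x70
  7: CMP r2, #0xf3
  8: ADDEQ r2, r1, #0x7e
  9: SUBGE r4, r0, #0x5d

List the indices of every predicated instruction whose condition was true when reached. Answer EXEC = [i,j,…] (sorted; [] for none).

[0] flags=0010 → (cmp)
[1] flags=0010 CC?F → skip
[2] flags=0010 GT?T → r2=0x18
[3] flags=1001 → (cmp)
[4] flags=1001 VS?T → r4=0x7a
[5] flags=1001 GE?T → r2=0xea
[6] flags=1001 VC?F → skip
[7] flags=1000 → (cmp)
[8] flags=1000 EQ?F → skip
[9] flags=1000 GE?F → skip

EXEC = [2,4,5]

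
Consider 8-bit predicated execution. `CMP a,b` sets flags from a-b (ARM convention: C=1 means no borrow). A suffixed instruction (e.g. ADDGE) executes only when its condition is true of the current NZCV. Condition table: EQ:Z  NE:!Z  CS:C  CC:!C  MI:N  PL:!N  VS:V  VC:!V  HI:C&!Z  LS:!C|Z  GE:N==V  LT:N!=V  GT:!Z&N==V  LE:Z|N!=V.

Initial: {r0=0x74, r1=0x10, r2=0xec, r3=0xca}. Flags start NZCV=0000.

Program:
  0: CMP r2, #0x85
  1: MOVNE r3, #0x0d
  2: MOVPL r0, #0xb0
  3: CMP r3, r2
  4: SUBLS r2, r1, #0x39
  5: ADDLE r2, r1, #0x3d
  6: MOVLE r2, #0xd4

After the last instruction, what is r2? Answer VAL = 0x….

VAL = 0xd7

[0] flags=0010 → (cmp)
[1] flags=0010 NE?T → r3=0x0d
[2] flags=0010 PL?T → r0=0xb0
[3] flags=0000 → (cmp)
[4] flags=0000 LS?T → r2=0xd7
[5] flags=0000 LE?F → skip
[6] flags=0000 LE?F → skip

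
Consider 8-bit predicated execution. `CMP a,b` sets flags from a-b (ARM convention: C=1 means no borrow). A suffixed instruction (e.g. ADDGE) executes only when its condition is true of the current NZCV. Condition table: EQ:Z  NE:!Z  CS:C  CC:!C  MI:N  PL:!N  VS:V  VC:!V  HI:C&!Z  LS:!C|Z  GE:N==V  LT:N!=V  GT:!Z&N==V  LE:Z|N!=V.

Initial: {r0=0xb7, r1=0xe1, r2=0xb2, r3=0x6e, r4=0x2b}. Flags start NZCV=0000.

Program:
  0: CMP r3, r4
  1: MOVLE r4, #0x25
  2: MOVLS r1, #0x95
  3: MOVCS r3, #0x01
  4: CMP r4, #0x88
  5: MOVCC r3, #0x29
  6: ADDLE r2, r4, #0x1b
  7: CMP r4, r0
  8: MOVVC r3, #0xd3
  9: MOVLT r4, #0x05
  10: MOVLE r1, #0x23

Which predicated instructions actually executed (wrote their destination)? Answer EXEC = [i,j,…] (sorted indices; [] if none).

EXEC = [3,5,8]

0: ✓ CMP  NZCV=0010
1: · MOVLE
2: · MOVLS
3: ✓ MOVCS  r3←0x01
4: ✓ CMP  NZCV=1001
5: ✓ MOVCC  r3←0x29
6: · ADDLE
7: ✓ CMP  NZCV=0000
8: ✓ MOVVC  r3←0xd3
9: · MOVLT
10: · MOVLE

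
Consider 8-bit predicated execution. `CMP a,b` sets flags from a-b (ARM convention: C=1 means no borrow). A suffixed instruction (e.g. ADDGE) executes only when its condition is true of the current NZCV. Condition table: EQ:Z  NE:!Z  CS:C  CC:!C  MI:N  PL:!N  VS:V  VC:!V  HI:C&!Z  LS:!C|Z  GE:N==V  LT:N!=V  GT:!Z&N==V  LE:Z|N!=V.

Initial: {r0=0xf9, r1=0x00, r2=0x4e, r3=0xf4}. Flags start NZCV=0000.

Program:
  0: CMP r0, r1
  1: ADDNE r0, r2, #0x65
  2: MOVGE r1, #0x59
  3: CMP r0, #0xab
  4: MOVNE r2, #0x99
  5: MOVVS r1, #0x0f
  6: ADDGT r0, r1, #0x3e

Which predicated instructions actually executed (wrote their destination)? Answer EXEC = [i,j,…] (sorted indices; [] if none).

0: ✓ CMP  NZCV=1010
1: ✓ ADDNE  r0←0xb3
2: · MOVGE
3: ✓ CMP  NZCV=0010
4: ✓ MOVNE  r2←0x99
5: · MOVVS
6: ✓ ADDGT  r0←0x3e

EXEC = [1,4,6]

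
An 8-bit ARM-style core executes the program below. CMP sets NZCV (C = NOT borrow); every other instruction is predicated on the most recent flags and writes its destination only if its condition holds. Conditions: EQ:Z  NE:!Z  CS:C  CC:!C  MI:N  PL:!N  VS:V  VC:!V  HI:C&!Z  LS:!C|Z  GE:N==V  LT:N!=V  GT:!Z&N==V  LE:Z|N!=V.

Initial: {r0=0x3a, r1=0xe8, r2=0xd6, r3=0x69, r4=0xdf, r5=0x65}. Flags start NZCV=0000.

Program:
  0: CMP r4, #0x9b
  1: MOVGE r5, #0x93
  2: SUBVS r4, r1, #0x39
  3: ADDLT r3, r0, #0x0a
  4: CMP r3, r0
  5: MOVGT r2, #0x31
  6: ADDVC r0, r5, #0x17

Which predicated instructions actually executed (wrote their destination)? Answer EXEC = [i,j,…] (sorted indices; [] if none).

[0] flags=0010 → (cmp)
[1] flags=0010 GE?T → r5=0x93
[2] flags=0010 VS?F → skip
[3] flags=0010 LT?F → skip
[4] flags=0010 → (cmp)
[5] flags=0010 GT?T → r2=0x31
[6] flags=0010 VC?T → r0=0xaa

EXEC = [1,5,6]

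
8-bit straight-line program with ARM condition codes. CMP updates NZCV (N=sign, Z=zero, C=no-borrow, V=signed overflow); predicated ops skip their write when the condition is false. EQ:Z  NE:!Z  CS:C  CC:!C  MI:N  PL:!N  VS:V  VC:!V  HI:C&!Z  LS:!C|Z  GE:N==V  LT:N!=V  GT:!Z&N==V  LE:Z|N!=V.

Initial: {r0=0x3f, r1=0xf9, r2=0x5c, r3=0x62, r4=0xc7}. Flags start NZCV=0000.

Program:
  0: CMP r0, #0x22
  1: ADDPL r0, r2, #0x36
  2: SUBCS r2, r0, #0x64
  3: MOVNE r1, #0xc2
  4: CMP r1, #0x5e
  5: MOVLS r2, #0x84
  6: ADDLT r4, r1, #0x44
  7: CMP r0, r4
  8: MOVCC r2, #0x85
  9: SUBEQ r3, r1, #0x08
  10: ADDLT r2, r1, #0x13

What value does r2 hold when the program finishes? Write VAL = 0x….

VAL = 0xd5

0: ✓ CMP  NZCV=0010
1: ✓ ADDPL  r0←0x92
2: ✓ SUBCS  r2←0x2e
3: ✓ MOVNE  r1←0xc2
4: ✓ CMP  NZCV=0011
5: · MOVLS
6: ✓ ADDLT  r4←0x06
7: ✓ CMP  NZCV=1010
8: · MOVCC
9: · SUBEQ
10: ✓ ADDLT  r2←0xd5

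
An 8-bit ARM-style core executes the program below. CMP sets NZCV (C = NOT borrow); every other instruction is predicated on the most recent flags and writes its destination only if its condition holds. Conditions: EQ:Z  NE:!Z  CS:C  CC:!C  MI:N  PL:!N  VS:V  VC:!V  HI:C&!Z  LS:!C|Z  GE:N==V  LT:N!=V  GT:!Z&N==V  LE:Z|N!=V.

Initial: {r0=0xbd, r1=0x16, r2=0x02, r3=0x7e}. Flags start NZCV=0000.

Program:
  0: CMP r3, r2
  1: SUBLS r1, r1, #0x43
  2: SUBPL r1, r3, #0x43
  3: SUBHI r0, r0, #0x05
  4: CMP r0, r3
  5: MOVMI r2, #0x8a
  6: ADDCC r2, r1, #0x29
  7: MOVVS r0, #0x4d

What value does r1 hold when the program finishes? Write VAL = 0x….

VAL = 0x3b

[0] flags=0010 → (cmp)
[1] flags=0010 LS?F → skip
[2] flags=0010 PL?T → r1=0x3b
[3] flags=0010 HI?T → r0=0xb8
[4] flags=0011 → (cmp)
[5] flags=0011 MI?F → skip
[6] flags=0011 CC?F → skip
[7] flags=0011 VS?T → r0=0x4d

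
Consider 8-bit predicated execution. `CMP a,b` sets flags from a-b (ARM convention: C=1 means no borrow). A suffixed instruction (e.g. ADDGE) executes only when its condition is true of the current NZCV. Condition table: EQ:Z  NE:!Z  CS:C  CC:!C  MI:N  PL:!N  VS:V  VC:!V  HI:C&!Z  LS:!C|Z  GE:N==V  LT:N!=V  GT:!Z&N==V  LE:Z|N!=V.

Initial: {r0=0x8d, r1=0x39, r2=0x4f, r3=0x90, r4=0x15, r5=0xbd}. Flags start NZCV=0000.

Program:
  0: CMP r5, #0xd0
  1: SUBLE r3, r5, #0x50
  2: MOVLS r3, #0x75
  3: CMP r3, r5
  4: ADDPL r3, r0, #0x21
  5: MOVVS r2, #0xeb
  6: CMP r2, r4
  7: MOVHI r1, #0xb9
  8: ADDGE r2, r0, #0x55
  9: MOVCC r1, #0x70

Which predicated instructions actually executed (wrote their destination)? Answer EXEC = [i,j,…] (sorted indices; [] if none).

EXEC = [1,2,5,7]

[0] flags=1000 → (cmp)
[1] flags=1000 LE?T → r3=0x6d
[2] flags=1000 LS?T → r3=0x75
[3] flags=1001 → (cmp)
[4] flags=1001 PL?F → skip
[5] flags=1001 VS?T → r2=0xeb
[6] flags=1010 → (cmp)
[7] flags=1010 HI?T → r1=0xb9
[8] flags=1010 GE?F → skip
[9] flags=1010 CC?F → skip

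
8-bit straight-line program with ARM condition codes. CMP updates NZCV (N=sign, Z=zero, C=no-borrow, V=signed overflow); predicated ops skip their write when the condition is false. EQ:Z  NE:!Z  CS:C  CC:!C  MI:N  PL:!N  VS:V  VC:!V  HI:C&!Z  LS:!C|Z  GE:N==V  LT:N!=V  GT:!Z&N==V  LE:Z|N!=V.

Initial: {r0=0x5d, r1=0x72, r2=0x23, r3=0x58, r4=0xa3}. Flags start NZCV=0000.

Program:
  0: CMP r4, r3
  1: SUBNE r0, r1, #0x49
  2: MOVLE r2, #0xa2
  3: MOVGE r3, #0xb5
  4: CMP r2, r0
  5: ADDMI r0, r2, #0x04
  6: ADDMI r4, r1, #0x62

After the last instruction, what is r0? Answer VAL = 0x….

[0] flags=0011 → (cmp)
[1] flags=0011 NE?T → r0=0x29
[2] flags=0011 LE?T → r2=0xa2
[3] flags=0011 GE?F → skip
[4] flags=0011 → (cmp)
[5] flags=0011 MI?F → skip
[6] flags=0011 MI?F → skip

VAL = 0x29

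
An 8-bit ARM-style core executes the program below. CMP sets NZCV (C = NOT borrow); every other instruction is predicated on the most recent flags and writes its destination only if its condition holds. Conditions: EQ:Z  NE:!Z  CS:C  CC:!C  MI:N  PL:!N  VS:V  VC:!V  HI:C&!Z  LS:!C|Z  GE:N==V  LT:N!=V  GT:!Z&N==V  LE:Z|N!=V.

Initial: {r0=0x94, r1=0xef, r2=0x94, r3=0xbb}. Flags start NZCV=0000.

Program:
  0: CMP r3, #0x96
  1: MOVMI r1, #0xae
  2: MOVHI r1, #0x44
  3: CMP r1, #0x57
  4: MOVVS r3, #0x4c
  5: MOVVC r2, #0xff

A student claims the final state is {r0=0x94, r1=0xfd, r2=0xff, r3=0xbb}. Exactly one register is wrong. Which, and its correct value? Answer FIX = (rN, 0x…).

0: ✓ CMP  NZCV=0010
1: · MOVMI
2: ✓ MOVHI  r1←0x44
3: ✓ CMP  NZCV=1000
4: · MOVVS
5: ✓ MOVVC  r2←0xff

FIX = (r1, 0x44)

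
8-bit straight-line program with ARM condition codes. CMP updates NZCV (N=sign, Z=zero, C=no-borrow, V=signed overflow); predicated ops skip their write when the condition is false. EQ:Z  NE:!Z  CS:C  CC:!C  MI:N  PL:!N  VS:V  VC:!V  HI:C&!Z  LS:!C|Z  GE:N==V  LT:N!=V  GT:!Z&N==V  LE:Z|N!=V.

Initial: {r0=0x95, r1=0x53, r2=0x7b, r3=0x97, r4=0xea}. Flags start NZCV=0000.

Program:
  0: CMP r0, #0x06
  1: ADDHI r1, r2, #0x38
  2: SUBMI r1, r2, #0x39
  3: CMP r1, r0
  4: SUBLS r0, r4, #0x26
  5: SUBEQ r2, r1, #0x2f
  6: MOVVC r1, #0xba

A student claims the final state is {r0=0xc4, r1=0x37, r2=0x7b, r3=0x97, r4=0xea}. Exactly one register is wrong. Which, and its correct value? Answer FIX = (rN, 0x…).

FIX = (r1, 0x42)

0: ✓ CMP  NZCV=1010
1: ✓ ADDHI  r1←0xb3
2: ✓ SUBMI  r1←0x42
3: ✓ CMP  NZCV=1001
4: ✓ SUBLS  r0←0xc4
5: · SUBEQ
6: · MOVVC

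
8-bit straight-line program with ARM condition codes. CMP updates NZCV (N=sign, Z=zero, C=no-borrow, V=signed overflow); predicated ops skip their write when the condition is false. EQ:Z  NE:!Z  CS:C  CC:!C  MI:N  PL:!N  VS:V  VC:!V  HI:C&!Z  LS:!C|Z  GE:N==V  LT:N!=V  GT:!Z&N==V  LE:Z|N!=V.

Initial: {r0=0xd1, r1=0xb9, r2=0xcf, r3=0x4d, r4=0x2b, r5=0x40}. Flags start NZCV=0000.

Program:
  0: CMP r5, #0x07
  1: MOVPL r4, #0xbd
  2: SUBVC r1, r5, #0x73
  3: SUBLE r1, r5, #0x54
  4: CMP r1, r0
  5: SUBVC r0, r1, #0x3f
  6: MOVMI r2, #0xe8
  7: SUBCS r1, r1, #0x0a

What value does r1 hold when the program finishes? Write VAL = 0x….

[0] flags=0010 → (cmp)
[1] flags=0010 PL?T → r4=0xbd
[2] flags=0010 VC?T → r1=0xcd
[3] flags=0010 LE?F → skip
[4] flags=1000 → (cmp)
[5] flags=1000 VC?T → r0=0x8e
[6] flags=1000 MI?T → r2=0xe8
[7] flags=1000 CS?F → skip

VAL = 0xcd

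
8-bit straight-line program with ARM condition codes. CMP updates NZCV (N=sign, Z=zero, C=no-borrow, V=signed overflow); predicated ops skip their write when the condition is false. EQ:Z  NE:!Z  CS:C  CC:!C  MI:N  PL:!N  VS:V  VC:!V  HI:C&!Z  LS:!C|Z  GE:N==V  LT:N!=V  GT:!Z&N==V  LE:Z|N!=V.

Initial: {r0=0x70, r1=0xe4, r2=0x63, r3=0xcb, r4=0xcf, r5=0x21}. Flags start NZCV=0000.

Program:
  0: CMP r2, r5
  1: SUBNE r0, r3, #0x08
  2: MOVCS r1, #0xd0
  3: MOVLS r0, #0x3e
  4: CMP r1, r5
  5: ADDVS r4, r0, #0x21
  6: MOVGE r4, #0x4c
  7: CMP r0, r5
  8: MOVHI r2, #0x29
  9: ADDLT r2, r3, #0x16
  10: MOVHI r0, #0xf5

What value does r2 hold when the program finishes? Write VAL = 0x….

0: ✓ CMP  NZCV=0010
1: ✓ SUBNE  r0←0xc3
2: ✓ MOVCS  r1←0xd0
3: · MOVLS
4: ✓ CMP  NZCV=1010
5: · ADDVS
6: · MOVGE
7: ✓ CMP  NZCV=1010
8: ✓ MOVHI  r2←0x29
9: ✓ ADDLT  r2←0xe1
10: ✓ MOVHI  r0←0xf5

VAL = 0xe1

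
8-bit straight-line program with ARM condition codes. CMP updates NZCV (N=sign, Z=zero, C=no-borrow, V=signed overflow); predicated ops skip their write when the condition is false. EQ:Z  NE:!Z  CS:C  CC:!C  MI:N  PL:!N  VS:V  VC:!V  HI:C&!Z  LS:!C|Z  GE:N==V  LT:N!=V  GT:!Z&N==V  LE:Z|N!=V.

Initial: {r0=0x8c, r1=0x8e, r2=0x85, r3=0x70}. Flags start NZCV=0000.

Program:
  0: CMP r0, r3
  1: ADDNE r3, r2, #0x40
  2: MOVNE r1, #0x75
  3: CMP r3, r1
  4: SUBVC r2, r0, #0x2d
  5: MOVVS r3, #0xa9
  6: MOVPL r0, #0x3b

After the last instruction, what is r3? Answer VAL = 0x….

0: ✓ CMP  NZCV=0011
1: ✓ ADDNE  r3←0xc5
2: ✓ MOVNE  r1←0x75
3: ✓ CMP  NZCV=0011
4: · SUBVC
5: ✓ MOVVS  r3←0xa9
6: ✓ MOVPL  r0←0x3b

VAL = 0xa9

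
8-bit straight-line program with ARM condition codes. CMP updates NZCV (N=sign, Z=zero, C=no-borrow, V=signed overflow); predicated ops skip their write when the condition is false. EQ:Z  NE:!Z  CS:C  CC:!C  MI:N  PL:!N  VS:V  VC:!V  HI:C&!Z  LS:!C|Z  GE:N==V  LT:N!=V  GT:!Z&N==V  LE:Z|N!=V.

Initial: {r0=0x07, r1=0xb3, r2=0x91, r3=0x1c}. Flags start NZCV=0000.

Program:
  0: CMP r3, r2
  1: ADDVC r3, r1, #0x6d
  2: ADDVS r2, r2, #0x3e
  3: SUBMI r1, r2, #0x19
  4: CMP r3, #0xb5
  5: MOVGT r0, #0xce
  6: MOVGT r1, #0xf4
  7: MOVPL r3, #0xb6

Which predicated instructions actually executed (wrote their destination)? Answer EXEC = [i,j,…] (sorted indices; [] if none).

[0] flags=1001 → (cmp)
[1] flags=1001 VC?F → skip
[2] flags=1001 VS?T → r2=0xcf
[3] flags=1001 MI?T → r1=0xb6
[4] flags=0000 → (cmp)
[5] flags=0000 GT?T → r0=0xce
[6] flags=0000 GT?T → r1=0xf4
[7] flags=0000 PL?T → r3=0xb6

EXEC = [2,3,5,6,7]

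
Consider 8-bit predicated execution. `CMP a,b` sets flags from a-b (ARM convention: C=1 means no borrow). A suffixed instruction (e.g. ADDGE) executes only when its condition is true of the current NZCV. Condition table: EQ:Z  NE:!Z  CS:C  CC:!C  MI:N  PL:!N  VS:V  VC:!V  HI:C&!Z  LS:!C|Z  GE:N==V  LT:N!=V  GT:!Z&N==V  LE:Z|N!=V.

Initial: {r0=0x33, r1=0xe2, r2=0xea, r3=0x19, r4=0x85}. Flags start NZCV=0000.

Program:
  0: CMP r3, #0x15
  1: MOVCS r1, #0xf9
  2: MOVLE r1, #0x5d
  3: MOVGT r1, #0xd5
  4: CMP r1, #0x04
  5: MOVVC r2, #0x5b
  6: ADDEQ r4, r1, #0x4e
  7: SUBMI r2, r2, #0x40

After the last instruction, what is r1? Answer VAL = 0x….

VAL = 0xd5

[0] flags=0010 → (cmp)
[1] flags=0010 CS?T → r1=0xf9
[2] flags=0010 LE?F → skip
[3] flags=0010 GT?T → r1=0xd5
[4] flags=1010 → (cmp)
[5] flags=1010 VC?T → r2=0x5b
[6] flags=1010 EQ?F → skip
[7] flags=1010 MI?T → r2=0x1b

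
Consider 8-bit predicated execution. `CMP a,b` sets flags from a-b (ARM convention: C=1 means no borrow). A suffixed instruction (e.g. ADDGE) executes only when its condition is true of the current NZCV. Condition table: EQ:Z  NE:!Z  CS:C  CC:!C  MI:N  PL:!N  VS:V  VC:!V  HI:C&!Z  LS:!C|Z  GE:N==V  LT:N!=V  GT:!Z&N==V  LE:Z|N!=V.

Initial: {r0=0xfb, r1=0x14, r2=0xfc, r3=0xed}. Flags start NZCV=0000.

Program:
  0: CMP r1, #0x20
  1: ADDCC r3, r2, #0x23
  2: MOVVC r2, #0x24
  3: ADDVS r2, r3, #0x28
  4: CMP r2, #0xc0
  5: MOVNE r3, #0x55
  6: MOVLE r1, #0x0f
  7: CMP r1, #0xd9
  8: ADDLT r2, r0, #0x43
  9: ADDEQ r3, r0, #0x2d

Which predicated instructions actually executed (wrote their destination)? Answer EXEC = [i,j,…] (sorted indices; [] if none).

[0] flags=1000 → (cmp)
[1] flags=1000 CC?T → r3=0x1f
[2] flags=1000 VC?T → r2=0x24
[3] flags=1000 VS?F → skip
[4] flags=0000 → (cmp)
[5] flags=0000 NE?T → r3=0x55
[6] flags=0000 LE?F → skip
[7] flags=0000 → (cmp)
[8] flags=0000 LT?F → skip
[9] flags=0000 EQ?F → skip

EXEC = [1,2,5]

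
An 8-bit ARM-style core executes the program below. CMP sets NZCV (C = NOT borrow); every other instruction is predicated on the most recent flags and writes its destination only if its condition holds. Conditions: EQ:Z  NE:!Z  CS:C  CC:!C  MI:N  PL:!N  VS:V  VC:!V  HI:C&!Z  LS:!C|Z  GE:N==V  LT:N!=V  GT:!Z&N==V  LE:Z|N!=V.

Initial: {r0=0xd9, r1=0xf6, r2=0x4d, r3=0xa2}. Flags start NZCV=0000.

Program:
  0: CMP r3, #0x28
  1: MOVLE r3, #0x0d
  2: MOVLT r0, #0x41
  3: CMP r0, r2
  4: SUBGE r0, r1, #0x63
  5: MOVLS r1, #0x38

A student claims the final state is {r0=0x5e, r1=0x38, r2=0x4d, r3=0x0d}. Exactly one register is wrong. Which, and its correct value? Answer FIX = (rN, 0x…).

FIX = (r0, 0x41)

0: ✓ CMP  NZCV=0011
1: ✓ MOVLE  r3←0x0d
2: ✓ MOVLT  r0←0x41
3: ✓ CMP  NZCV=1000
4: · SUBGE
5: ✓ MOVLS  r1←0x38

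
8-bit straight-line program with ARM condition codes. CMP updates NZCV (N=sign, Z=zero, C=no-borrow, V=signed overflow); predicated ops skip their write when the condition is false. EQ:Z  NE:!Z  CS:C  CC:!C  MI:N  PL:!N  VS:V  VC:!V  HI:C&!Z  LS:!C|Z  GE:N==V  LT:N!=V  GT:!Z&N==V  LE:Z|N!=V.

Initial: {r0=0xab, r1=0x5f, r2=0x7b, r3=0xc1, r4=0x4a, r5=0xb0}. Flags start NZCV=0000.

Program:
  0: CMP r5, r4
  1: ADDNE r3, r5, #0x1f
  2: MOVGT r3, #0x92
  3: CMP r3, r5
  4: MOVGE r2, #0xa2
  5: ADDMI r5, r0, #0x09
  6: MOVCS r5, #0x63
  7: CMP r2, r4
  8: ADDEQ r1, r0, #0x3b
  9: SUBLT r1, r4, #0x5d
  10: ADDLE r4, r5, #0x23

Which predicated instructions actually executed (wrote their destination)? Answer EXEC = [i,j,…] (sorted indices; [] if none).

EXEC = [1,4,6,9,10]

[0] flags=0011 → (cmp)
[1] flags=0011 NE?T → r3=0xcf
[2] flags=0011 GT?F → skip
[3] flags=0010 → (cmp)
[4] flags=0010 GE?T → r2=0xa2
[5] flags=0010 MI?F → skip
[6] flags=0010 CS?T → r5=0x63
[7] flags=0011 → (cmp)
[8] flags=0011 EQ?F → skip
[9] flags=0011 LT?T → r1=0xed
[10] flags=0011 LE?T → r4=0x86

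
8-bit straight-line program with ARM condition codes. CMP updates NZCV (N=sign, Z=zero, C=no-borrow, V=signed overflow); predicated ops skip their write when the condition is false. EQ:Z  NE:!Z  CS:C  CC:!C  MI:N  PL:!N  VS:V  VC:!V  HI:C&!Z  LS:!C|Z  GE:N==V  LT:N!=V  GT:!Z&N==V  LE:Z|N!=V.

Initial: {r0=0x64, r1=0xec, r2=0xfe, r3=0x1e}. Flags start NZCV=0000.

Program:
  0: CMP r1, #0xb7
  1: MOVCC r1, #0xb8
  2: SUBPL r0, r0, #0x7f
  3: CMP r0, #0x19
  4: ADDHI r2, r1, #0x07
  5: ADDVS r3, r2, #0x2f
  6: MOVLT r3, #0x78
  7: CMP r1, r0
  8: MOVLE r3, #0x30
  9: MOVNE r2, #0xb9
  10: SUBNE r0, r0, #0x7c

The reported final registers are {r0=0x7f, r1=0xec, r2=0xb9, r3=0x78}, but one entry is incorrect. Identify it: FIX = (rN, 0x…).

0: ✓ CMP  NZCV=0010
1: · MOVCC
2: ✓ SUBPL  r0←0xe5
3: ✓ CMP  NZCV=1010
4: ✓ ADDHI  r2←0xf3
5: · ADDVS
6: ✓ MOVLT  r3←0x78
7: ✓ CMP  NZCV=0010
8: · MOVLE
9: ✓ MOVNE  r2←0xb9
10: ✓ SUBNE  r0←0x69

FIX = (r0, 0x69)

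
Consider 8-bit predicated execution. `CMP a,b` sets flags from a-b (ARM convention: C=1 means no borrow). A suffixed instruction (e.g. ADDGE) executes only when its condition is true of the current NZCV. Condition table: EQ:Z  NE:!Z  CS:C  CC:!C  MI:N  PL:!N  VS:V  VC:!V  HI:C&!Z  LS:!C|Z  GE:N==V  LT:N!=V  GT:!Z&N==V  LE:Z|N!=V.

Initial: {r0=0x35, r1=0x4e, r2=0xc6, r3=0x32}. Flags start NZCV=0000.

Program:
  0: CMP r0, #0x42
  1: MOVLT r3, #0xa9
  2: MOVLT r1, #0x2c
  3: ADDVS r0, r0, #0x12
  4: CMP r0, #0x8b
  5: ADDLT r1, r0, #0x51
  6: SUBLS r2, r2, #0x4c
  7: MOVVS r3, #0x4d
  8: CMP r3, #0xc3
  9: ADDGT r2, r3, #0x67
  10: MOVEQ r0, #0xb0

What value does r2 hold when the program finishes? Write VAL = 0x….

[0] flags=1000 → (cmp)
[1] flags=1000 LT?T → r3=0xa9
[2] flags=1000 LT?T → r1=0x2c
[3] flags=1000 VS?F → skip
[4] flags=1001 → (cmp)
[5] flags=1001 LT?F → skip
[6] flags=1001 LS?T → r2=0x7a
[7] flags=1001 VS?T → r3=0x4d
[8] flags=1001 → (cmp)
[9] flags=1001 GT?T → r2=0xb4
[10] flags=1001 EQ?F → skip

VAL = 0xb4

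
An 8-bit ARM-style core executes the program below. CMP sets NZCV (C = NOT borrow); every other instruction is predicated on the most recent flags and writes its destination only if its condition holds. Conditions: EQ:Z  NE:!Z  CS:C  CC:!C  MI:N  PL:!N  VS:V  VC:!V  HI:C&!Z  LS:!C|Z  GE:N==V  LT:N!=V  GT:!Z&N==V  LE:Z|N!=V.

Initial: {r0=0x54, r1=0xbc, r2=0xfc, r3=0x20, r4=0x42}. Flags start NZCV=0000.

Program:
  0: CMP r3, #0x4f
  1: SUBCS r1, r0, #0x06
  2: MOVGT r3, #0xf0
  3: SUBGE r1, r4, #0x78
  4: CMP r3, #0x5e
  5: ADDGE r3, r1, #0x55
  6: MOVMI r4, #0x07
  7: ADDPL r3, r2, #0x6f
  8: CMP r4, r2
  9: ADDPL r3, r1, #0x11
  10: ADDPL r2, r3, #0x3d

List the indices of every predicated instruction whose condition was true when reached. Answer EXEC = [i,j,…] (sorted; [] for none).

0: ✓ CMP  NZCV=1000
1: · SUBCS
2: · MOVGT
3: · SUBGE
4: ✓ CMP  NZCV=1000
5: · ADDGE
6: ✓ MOVMI  r4←0x07
7: · ADDPL
8: ✓ CMP  NZCV=0000
9: ✓ ADDPL  r3←0xcd
10: ✓ ADDPL  r2←0x0a

EXEC = [6,9,10]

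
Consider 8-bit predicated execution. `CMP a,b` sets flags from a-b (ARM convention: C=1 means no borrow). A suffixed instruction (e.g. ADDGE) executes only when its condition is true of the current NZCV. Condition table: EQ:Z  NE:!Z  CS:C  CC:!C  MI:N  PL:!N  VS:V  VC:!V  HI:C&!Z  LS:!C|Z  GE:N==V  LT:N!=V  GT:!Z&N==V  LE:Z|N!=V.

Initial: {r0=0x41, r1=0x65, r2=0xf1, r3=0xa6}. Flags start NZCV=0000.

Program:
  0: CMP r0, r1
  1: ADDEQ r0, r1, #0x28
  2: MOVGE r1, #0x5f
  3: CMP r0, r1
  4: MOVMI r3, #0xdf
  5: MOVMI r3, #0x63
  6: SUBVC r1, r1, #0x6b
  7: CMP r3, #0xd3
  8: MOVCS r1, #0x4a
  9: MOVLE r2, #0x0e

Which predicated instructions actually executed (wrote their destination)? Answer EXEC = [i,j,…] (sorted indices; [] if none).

[0] flags=1000 → (cmp)
[1] flags=1000 EQ?F → skip
[2] flags=1000 GE?F → skip
[3] flags=1000 → (cmp)
[4] flags=1000 MI?T → r3=0xdf
[5] flags=1000 MI?T → r3=0x63
[6] flags=1000 VC?T → r1=0xfa
[7] flags=1001 → (cmp)
[8] flags=1001 CS?F → skip
[9] flags=1001 LE?F → skip

EXEC = [4,5,6]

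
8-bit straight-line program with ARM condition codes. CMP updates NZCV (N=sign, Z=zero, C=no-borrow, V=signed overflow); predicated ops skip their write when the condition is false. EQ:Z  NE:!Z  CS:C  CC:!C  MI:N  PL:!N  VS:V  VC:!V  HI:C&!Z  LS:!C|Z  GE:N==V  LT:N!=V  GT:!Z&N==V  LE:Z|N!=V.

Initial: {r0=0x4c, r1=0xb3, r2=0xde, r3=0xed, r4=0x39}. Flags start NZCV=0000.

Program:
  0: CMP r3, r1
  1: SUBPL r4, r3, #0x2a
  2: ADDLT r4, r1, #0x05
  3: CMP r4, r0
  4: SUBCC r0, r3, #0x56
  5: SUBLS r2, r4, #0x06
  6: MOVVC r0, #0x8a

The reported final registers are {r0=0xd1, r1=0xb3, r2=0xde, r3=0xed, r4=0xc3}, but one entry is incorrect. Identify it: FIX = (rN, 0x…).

FIX = (r0, 0x4c)

[0] flags=0010 → (cmp)
[1] flags=0010 PL?T → r4=0xc3
[2] flags=0010 LT?F → skip
[3] flags=0011 → (cmp)
[4] flags=0011 CC?F → skip
[5] flags=0011 LS?F → skip
[6] flags=0011 VC?F → skip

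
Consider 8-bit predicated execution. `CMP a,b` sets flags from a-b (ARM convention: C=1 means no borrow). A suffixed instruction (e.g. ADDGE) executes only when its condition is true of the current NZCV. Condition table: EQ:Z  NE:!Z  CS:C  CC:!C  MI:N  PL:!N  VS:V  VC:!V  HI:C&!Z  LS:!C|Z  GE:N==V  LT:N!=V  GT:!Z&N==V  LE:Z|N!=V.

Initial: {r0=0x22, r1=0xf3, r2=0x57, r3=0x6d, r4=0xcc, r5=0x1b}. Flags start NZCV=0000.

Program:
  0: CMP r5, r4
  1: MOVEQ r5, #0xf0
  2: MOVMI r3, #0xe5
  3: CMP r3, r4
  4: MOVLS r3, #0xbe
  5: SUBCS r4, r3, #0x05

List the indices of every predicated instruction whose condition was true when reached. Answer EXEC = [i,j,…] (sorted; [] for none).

EXEC = [4]

[0] flags=0000 → (cmp)
[1] flags=0000 EQ?F → skip
[2] flags=0000 MI?F → skip
[3] flags=1001 → (cmp)
[4] flags=1001 LS?T → r3=0xbe
[5] flags=1001 CS?F → skip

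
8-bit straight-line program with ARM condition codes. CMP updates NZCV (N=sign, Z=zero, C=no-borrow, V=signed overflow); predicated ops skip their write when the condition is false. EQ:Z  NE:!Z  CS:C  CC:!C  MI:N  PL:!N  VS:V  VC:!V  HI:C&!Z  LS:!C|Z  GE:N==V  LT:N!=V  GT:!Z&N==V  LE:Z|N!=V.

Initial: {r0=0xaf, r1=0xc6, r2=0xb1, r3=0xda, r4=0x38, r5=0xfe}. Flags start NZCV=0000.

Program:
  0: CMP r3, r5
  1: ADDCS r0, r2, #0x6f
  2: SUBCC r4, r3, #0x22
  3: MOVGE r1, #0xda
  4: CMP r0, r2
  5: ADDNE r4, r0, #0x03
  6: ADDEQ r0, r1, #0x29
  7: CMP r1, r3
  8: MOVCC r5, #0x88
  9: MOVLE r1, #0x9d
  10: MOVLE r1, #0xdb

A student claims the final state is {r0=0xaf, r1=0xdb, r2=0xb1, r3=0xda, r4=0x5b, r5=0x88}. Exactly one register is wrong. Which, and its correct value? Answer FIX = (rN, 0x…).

0: ✓ CMP  NZCV=1000
1: · ADDCS
2: ✓ SUBCC  r4←0xb8
3: · MOVGE
4: ✓ CMP  NZCV=1000
5: ✓ ADDNE  r4←0xb2
6: · ADDEQ
7: ✓ CMP  NZCV=1000
8: ✓ MOVCC  r5←0x88
9: ✓ MOVLE  r1←0x9d
10: ✓ MOVLE  r1←0xdb

FIX = (r4, 0xb2)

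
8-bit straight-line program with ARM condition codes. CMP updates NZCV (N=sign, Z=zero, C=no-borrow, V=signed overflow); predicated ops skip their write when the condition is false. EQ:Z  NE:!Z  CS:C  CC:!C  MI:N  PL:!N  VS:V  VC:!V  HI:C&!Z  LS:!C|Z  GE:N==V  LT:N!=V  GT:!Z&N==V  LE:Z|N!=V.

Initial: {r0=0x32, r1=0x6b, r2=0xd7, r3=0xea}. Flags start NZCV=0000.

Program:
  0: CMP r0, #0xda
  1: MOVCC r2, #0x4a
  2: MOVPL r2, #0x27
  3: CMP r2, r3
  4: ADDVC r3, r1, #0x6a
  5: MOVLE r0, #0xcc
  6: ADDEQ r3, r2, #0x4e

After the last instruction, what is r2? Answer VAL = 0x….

[0] flags=0000 → (cmp)
[1] flags=0000 CC?T → r2=0x4a
[2] flags=0000 PL?T → r2=0x27
[3] flags=0000 → (cmp)
[4] flags=0000 VC?T → r3=0xd5
[5] flags=0000 LE?F → skip
[6] flags=0000 EQ?F → skip

VAL = 0x27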